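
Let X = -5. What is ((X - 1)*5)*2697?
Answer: -80910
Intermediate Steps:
((X - 1)*5)*2697 = ((-5 - 1)*5)*2697 = -6*5*2697 = -30*2697 = -80910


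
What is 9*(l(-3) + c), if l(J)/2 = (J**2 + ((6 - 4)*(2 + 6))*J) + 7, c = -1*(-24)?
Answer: -360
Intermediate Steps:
c = 24
l(J) = 14 + 2*J**2 + 32*J (l(J) = 2*((J**2 + ((6 - 4)*(2 + 6))*J) + 7) = 2*((J**2 + (2*8)*J) + 7) = 2*((J**2 + 16*J) + 7) = 2*(7 + J**2 + 16*J) = 14 + 2*J**2 + 32*J)
9*(l(-3) + c) = 9*((14 + 2*(-3)**2 + 32*(-3)) + 24) = 9*((14 + 2*9 - 96) + 24) = 9*((14 + 18 - 96) + 24) = 9*(-64 + 24) = 9*(-40) = -360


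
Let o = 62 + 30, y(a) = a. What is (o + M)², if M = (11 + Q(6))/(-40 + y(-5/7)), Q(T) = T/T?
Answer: 75898944/9025 ≈ 8409.9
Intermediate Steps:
Q(T) = 1
M = -28/95 (M = (11 + 1)/(-40 - 5/7) = 12/(-40 - 5*⅐) = 12/(-40 - 5/7) = 12/(-285/7) = 12*(-7/285) = -28/95 ≈ -0.29474)
o = 92
(o + M)² = (92 - 28/95)² = (8712/95)² = 75898944/9025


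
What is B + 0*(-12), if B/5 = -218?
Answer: -1090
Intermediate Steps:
B = -1090 (B = 5*(-218) = -1090)
B + 0*(-12) = -1090 + 0*(-12) = -1090 + 0 = -1090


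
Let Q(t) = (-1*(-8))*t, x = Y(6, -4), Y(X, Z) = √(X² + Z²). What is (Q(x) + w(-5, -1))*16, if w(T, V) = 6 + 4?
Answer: 160 + 256*√13 ≈ 1083.0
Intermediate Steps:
w(T, V) = 10
x = 2*√13 (x = √(6² + (-4)²) = √(36 + 16) = √52 = 2*√13 ≈ 7.2111)
Q(t) = 8*t
(Q(x) + w(-5, -1))*16 = (8*(2*√13) + 10)*16 = (16*√13 + 10)*16 = (10 + 16*√13)*16 = 160 + 256*√13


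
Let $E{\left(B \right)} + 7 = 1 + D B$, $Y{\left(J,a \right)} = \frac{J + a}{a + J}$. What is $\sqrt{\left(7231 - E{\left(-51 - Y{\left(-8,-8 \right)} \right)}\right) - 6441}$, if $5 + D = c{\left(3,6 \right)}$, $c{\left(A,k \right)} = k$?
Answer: $4 \sqrt{53} \approx 29.12$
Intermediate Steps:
$Y{\left(J,a \right)} = 1$ ($Y{\left(J,a \right)} = \frac{J + a}{J + a} = 1$)
$D = 1$ ($D = -5 + 6 = 1$)
$E{\left(B \right)} = -6 + B$ ($E{\left(B \right)} = -7 + \left(1 + 1 B\right) = -7 + \left(1 + B\right) = -6 + B$)
$\sqrt{\left(7231 - E{\left(-51 - Y{\left(-8,-8 \right)} \right)}\right) - 6441} = \sqrt{\left(7231 - \left(-6 - 52\right)\right) - 6441} = \sqrt{\left(7231 - -58\right) - 6441} = \sqrt{\left(7231 + 58\right) - 6441} = \sqrt{7289 - 6441} = \sqrt{848} = 4 \sqrt{53}$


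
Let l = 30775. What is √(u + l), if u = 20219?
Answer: 3*√5666 ≈ 225.82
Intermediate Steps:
√(u + l) = √(20219 + 30775) = √50994 = 3*√5666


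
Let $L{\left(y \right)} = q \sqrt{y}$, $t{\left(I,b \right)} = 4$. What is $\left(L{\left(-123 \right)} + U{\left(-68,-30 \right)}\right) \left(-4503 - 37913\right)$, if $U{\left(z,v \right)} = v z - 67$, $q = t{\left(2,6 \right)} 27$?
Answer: $-83686768 - 4580928 i \sqrt{123} \approx -8.3687 \cdot 10^{7} - 5.0805 \cdot 10^{7} i$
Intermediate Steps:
$q = 108$ ($q = 4 \cdot 27 = 108$)
$U{\left(z,v \right)} = -67 + v z$
$L{\left(y \right)} = 108 \sqrt{y}$
$\left(L{\left(-123 \right)} + U{\left(-68,-30 \right)}\right) \left(-4503 - 37913\right) = \left(108 \sqrt{-123} - -1973\right) \left(-4503 - 37913\right) = \left(108 i \sqrt{123} + \left(-67 + 2040\right)\right) \left(-42416\right) = \left(108 i \sqrt{123} + 1973\right) \left(-42416\right) = \left(1973 + 108 i \sqrt{123}\right) \left(-42416\right) = -83686768 - 4580928 i \sqrt{123}$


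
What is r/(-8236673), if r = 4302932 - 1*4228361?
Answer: -74571/8236673 ≈ -0.0090535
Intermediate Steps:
r = 74571 (r = 4302932 - 4228361 = 74571)
r/(-8236673) = 74571/(-8236673) = 74571*(-1/8236673) = -74571/8236673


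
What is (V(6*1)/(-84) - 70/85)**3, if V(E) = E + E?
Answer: -1520875/1685159 ≈ -0.90251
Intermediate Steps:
V(E) = 2*E
(V(6*1)/(-84) - 70/85)**3 = ((2*(6*1))/(-84) - 70/85)**3 = ((2*6)*(-1/84) - 70*1/85)**3 = (12*(-1/84) - 14/17)**3 = (-1/7 - 14/17)**3 = (-115/119)**3 = -1520875/1685159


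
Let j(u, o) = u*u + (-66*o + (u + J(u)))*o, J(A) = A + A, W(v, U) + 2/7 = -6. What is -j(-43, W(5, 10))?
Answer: -2557/49 ≈ -52.184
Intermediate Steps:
W(v, U) = -44/7 (W(v, U) = -2/7 - 6 = -44/7)
J(A) = 2*A
j(u, o) = u² + o*(-66*o + 3*u) (j(u, o) = u*u + (-66*o + (u + 2*u))*o = u² + (-66*o + 3*u)*o = u² + o*(-66*o + 3*u))
-j(-43, W(5, 10)) = -((-43)² - 66*(-44/7)² + 3*(-44/7)*(-43)) = -(1849 - 66*1936/49 + 5676/7) = -(1849 - 127776/49 + 5676/7) = -1*2557/49 = -2557/49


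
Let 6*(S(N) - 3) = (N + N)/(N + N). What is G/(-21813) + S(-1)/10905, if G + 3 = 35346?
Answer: -70062971/43249230 ≈ -1.6200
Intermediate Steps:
G = 35343 (G = -3 + 35346 = 35343)
S(N) = 19/6 (S(N) = 3 + ((N + N)/(N + N))/6 = 3 + ((2*N)/((2*N)))/6 = 3 + ((2*N)*(1/(2*N)))/6 = 3 + (1/6)*1 = 3 + 1/6 = 19/6)
G/(-21813) + S(-1)/10905 = 35343/(-21813) + (19/6)/10905 = 35343*(-1/21813) + (19/6)*(1/10905) = -1071/661 + 19/65430 = -70062971/43249230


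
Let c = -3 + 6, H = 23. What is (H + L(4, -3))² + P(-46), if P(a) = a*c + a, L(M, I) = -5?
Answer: 140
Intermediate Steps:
c = 3
P(a) = 4*a (P(a) = a*3 + a = 3*a + a = 4*a)
(H + L(4, -3))² + P(-46) = (23 - 5)² + 4*(-46) = 18² - 184 = 324 - 184 = 140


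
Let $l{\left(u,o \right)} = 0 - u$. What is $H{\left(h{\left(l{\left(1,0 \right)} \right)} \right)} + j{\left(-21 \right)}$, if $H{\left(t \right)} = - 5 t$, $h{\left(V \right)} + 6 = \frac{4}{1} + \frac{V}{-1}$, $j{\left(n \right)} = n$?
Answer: $-16$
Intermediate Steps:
$l{\left(u,o \right)} = - u$
$h{\left(V \right)} = -2 - V$ ($h{\left(V \right)} = -6 + \left(\frac{4}{1} + \frac{V}{-1}\right) = -6 + \left(4 \cdot 1 + V \left(-1\right)\right) = -6 - \left(-4 + V\right) = -2 - V$)
$H{\left(h{\left(l{\left(1,0 \right)} \right)} \right)} + j{\left(-21 \right)} = - 5 \left(-2 - \left(-1\right) 1\right) - 21 = - 5 \left(-2 - -1\right) - 21 = - 5 \left(-2 + 1\right) - 21 = \left(-5\right) \left(-1\right) - 21 = 5 - 21 = -16$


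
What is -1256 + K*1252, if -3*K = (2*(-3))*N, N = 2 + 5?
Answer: 16272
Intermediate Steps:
N = 7
K = 14 (K = -2*(-3)*7/3 = -(-2)*7 = -⅓*(-42) = 14)
-1256 + K*1252 = -1256 + 14*1252 = -1256 + 17528 = 16272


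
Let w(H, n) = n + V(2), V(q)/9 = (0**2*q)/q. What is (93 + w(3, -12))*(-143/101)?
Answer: -11583/101 ≈ -114.68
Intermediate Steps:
V(q) = 0 (V(q) = 9*((0**2*q)/q) = 9*((0*q)/q) = 9*(0/q) = 9*0 = 0)
w(H, n) = n (w(H, n) = n + 0 = n)
(93 + w(3, -12))*(-143/101) = (93 - 12)*(-143/101) = 81*(-143*1/101) = 81*(-143/101) = -11583/101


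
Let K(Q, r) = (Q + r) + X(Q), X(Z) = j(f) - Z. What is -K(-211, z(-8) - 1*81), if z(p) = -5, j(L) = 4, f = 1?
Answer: 82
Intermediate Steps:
X(Z) = 4 - Z
K(Q, r) = 4 + r (K(Q, r) = (Q + r) + (4 - Q) = 4 + r)
-K(-211, z(-8) - 1*81) = -(4 + (-5 - 1*81)) = -(4 + (-5 - 81)) = -(4 - 86) = -1*(-82) = 82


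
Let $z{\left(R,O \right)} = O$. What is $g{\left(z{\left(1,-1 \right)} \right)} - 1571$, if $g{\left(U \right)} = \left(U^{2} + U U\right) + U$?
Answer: $-1570$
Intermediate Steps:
$g{\left(U \right)} = U + 2 U^{2}$ ($g{\left(U \right)} = \left(U^{2} + U^{2}\right) + U = 2 U^{2} + U = U + 2 U^{2}$)
$g{\left(z{\left(1,-1 \right)} \right)} - 1571 = - (1 + 2 \left(-1\right)) - 1571 = - (1 - 2) - 1571 = \left(-1\right) \left(-1\right) - 1571 = 1 - 1571 = -1570$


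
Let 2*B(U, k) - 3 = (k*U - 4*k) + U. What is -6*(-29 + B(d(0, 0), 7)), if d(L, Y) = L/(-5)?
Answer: 249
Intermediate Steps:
d(L, Y) = -L/5 (d(L, Y) = L*(-⅕) = -L/5)
B(U, k) = 3/2 + U/2 - 2*k + U*k/2 (B(U, k) = 3/2 + ((k*U - 4*k) + U)/2 = 3/2 + ((U*k - 4*k) + U)/2 = 3/2 + ((-4*k + U*k) + U)/2 = 3/2 + (U - 4*k + U*k)/2 = 3/2 + (U/2 - 2*k + U*k/2) = 3/2 + U/2 - 2*k + U*k/2)
-6*(-29 + B(d(0, 0), 7)) = -6*(-29 + (3/2 + (-⅕*0)/2 - 2*7 + (½)*(-⅕*0)*7)) = -6*(-29 + (3/2 + (½)*0 - 14 + (½)*0*7)) = -6*(-29 + (3/2 + 0 - 14 + 0)) = -6*(-29 - 25/2) = -6*(-83/2) = 249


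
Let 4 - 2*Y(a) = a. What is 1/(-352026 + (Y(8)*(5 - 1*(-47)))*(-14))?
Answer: -1/350570 ≈ -2.8525e-6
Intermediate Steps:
Y(a) = 2 - a/2
1/(-352026 + (Y(8)*(5 - 1*(-47)))*(-14)) = 1/(-352026 + ((2 - 1/2*8)*(5 - 1*(-47)))*(-14)) = 1/(-352026 + ((2 - 4)*(5 + 47))*(-14)) = 1/(-352026 - 2*52*(-14)) = 1/(-352026 - 104*(-14)) = 1/(-352026 + 1456) = 1/(-350570) = -1/350570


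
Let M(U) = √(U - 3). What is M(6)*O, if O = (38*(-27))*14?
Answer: -14364*√3 ≈ -24879.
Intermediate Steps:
M(U) = √(-3 + U)
O = -14364 (O = -1026*14 = -14364)
M(6)*O = √(-3 + 6)*(-14364) = √3*(-14364) = -14364*√3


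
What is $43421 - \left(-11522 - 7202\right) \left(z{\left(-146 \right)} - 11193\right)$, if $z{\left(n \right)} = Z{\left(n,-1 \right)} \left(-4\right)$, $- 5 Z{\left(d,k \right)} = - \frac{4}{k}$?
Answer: $- \frac{1047371971}{5} \approx -2.0947 \cdot 10^{8}$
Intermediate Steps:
$Z{\left(d,k \right)} = \frac{4}{5 k}$ ($Z{\left(d,k \right)} = - \frac{\left(-4\right) \frac{1}{k}}{5} = \frac{4}{5 k}$)
$z{\left(n \right)} = \frac{16}{5}$ ($z{\left(n \right)} = \frac{4}{5 \left(-1\right)} \left(-4\right) = \frac{4}{5} \left(-1\right) \left(-4\right) = \left(- \frac{4}{5}\right) \left(-4\right) = \frac{16}{5}$)
$43421 - \left(-11522 - 7202\right) \left(z{\left(-146 \right)} - 11193\right) = 43421 - \left(-11522 - 7202\right) \left(\frac{16}{5} - 11193\right) = 43421 - \left(-18724\right) \left(- \frac{55949}{5}\right) = 43421 - \frac{1047589076}{5} = - \frac{1047371971}{5}$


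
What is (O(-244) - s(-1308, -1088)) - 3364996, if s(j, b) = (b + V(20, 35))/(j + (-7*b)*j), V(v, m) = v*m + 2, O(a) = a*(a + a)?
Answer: -16169628832825/4981518 ≈ -3.2459e+6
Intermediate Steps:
O(a) = 2*a² (O(a) = a*(2*a) = 2*a²)
V(v, m) = 2 + m*v (V(v, m) = m*v + 2 = 2 + m*v)
s(j, b) = (702 + b)/(j - 7*b*j) (s(j, b) = (b + (2 + 35*20))/(j + (-7*b)*j) = (b + (2 + 700))/(j - 7*b*j) = (b + 702)/(j - 7*b*j) = (702 + b)/(j - 7*b*j))
(O(-244) - s(-1308, -1088)) - 3364996 = (2*(-244)² - (-702 - 1*(-1088))/((-1308)*(-1 + 7*(-1088)))) - 3364996 = (2*59536 - (-1)*(-702 + 1088)/(1308*(-1 - 7616))) - 3364996 = (119072 - (-1)*386/(1308*(-7617))) - 3364996 = (119072 - (-1)*(-1)*386/(1308*7617)) - 3364996 = (119072 - 1*193/4981518) - 3364996 = (119072 - 193/4981518) - 3364996 = 593159311103/4981518 - 3364996 = -16169628832825/4981518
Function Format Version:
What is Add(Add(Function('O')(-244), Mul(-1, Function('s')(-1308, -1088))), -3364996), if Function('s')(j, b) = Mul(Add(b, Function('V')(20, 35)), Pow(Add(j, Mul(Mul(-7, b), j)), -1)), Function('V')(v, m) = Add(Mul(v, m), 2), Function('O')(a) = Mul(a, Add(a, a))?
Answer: Rational(-16169628832825, 4981518) ≈ -3.2459e+6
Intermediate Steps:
Function('O')(a) = Mul(2, Pow(a, 2)) (Function('O')(a) = Mul(a, Mul(2, a)) = Mul(2, Pow(a, 2)))
Function('V')(v, m) = Add(2, Mul(m, v)) (Function('V')(v, m) = Add(Mul(m, v), 2) = Add(2, Mul(m, v)))
Function('s')(j, b) = Mul(Pow(Add(j, Mul(-7, b, j)), -1), Add(702, b)) (Function('s')(j, b) = Mul(Add(b, Add(2, Mul(35, 20))), Pow(Add(j, Mul(Mul(-7, b), j)), -1)) = Mul(Add(b, Add(2, 700)), Pow(Add(j, Mul(-7, b, j)), -1)) = Mul(Add(b, 702), Pow(Add(j, Mul(-7, b, j)), -1)) = Mul(Add(702, b), Pow(Add(j, Mul(-7, b, j)), -1)) = Mul(Pow(Add(j, Mul(-7, b, j)), -1), Add(702, b)))
Add(Add(Function('O')(-244), Mul(-1, Function('s')(-1308, -1088))), -3364996) = Add(Add(Mul(2, Pow(-244, 2)), Mul(-1, Mul(Pow(-1308, -1), Pow(Add(-1, Mul(7, -1088)), -1), Add(-702, Mul(-1, -1088))))), -3364996) = Add(Add(Mul(2, 59536), Mul(-1, Mul(Rational(-1, 1308), Pow(Add(-1, -7616), -1), Add(-702, 1088)))), -3364996) = Add(Add(119072, Mul(-1, Mul(Rational(-1, 1308), Pow(-7617, -1), 386))), -3364996) = Add(Add(119072, Mul(-1, Mul(Rational(-1, 1308), Rational(-1, 7617), 386))), -3364996) = Add(Add(119072, Mul(-1, Rational(193, 4981518))), -3364996) = Add(Add(119072, Rational(-193, 4981518)), -3364996) = Add(Rational(593159311103, 4981518), -3364996) = Rational(-16169628832825, 4981518)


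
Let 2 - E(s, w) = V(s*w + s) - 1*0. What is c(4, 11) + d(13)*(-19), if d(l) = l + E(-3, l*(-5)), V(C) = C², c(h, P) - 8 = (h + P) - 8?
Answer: 700146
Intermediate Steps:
c(h, P) = P + h (c(h, P) = 8 + ((h + P) - 8) = 8 + ((P + h) - 8) = 8 + (-8 + P + h) = P + h)
E(s, w) = 2 - (s + s*w)² (E(s, w) = 2 - ((s*w + s)² - 1*0) = 2 - ((s + s*w)² + 0) = 2 - (s + s*w)²)
d(l) = 2 + l - 9*(1 - 5*l)² (d(l) = l + (2 - 1*(-3)²*(1 + l*(-5))²) = l + (2 - 1*9*(1 - 5*l)²) = l + (2 - 9*(1 - 5*l)²) = 2 + l - 9*(1 - 5*l)²)
c(4, 11) + d(13)*(-19) = (11 + 4) + (-7 - 225*13² + 91*13)*(-19) = 15 + (-7 - 225*169 + 1183)*(-19) = 15 + (-7 - 38025 + 1183)*(-19) = 15 - 36849*(-19) = 15 + 700131 = 700146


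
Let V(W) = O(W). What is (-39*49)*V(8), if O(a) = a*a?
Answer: -122304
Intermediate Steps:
O(a) = a²
V(W) = W²
(-39*49)*V(8) = -39*49*8² = -1911*64 = -122304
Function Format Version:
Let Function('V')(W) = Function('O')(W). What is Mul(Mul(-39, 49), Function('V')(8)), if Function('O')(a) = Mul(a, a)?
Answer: -122304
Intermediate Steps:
Function('O')(a) = Pow(a, 2)
Function('V')(W) = Pow(W, 2)
Mul(Mul(-39, 49), Function('V')(8)) = Mul(Mul(-39, 49), Pow(8, 2)) = Mul(-1911, 64) = -122304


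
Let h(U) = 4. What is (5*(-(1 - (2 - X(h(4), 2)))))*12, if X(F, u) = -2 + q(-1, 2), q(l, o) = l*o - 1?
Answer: 360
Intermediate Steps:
q(l, o) = -1 + l*o
X(F, u) = -5 (X(F, u) = -2 + (-1 - 1*2) = -2 + (-1 - 2) = -2 - 3 = -5)
(5*(-(1 - (2 - X(h(4), 2)))))*12 = (5*(-(1 - (2 - 1*(-5)))))*12 = (5*(-(1 - (2 + 5))))*12 = (5*(-(1 - 1*7)))*12 = (5*(-(1 - 7)))*12 = (5*(-1*(-6)))*12 = (5*6)*12 = 30*12 = 360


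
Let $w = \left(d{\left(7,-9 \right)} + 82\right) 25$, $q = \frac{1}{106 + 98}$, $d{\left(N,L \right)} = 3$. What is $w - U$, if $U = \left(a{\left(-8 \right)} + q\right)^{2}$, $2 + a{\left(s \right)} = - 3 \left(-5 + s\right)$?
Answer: $\frac{31446599}{41616} \approx 755.64$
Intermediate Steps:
$a{\left(s \right)} = 13 - 3 s$ ($a{\left(s \right)} = -2 - 3 \left(-5 + s\right) = -2 - \left(-15 + 3 s\right) = 13 - 3 s$)
$q = \frac{1}{204} \approx 0.004902$
$U = \frac{56987401}{41616}$ ($U = \left(\left(13 - -24\right) + \frac{1}{204}\right)^{2} = \left(\left(13 + 24\right) + \frac{1}{204}\right)^{2} = \left(37 + \frac{1}{204}\right)^{2} = \left(\frac{7549}{204}\right)^{2} = \frac{56987401}{41616} \approx 1369.4$)
$w = 2125$ ($w = \left(3 + 82\right) 25 = 85 \cdot 25 = 2125$)
$w - U = 2125 - \frac{56987401}{41616} = \frac{31446599}{41616}$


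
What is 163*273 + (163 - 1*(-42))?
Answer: 44704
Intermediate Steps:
163*273 + (163 - 1*(-42)) = 44499 + (163 + 42) = 44499 + 205 = 44704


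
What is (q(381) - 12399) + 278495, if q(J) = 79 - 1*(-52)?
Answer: 266227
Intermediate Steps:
q(J) = 131 (q(J) = 79 + 52 = 131)
(q(381) - 12399) + 278495 = (131 - 12399) + 278495 = -12268 + 278495 = 266227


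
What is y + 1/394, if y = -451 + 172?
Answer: -109925/394 ≈ -279.00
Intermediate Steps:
y = -279
y + 1/394 = -279 + 1/394 = -109925/394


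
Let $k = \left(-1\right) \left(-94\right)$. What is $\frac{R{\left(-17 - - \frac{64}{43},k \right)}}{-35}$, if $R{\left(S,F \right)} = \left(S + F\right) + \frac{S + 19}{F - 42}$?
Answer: $- \frac{17565}{7826} \approx -2.2444$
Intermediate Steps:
$k = 94$
$R{\left(S,F \right)} = F + S + \frac{19 + S}{-42 + F}$ ($R{\left(S,F \right)} = \left(F + S\right) + \frac{19 + S}{-42 + F} = F + S + \frac{19 + S}{-42 + F}$)
$\frac{R{\left(-17 - - \frac{64}{43},k \right)}}{-35} = \frac{\frac{1}{-42 + 94} \left(19 + 94^{2} - 3948 - 41 \left(-17 - - \frac{64}{43}\right) + 94 \left(-17 - - \frac{64}{43}\right)\right)}{-35} = \frac{19 + 8836 - 3948 - 41 \left(-17 - \left(-64\right) \frac{1}{43}\right) + 94 \left(-17 - \left(-64\right) \frac{1}{43}\right)}{52} \left(- \frac{1}{35}\right) = \frac{19 + 8836 - 3948 - 41 \left(-17 - - \frac{64}{43}\right) + 94 \left(-17 - - \frac{64}{43}\right)}{52} \left(- \frac{1}{35}\right) = \frac{19 + 8836 - 3948 - 41 \left(-17 + \frac{64}{43}\right) + 94 \left(-17 + \frac{64}{43}\right)}{52} \left(- \frac{1}{35}\right) = \frac{19 + 8836 - 3948 - - \frac{27347}{43} + 94 \left(- \frac{667}{43}\right)}{52} \left(- \frac{1}{35}\right) = \frac{19 + 8836 - 3948 + \frac{27347}{43} - \frac{62698}{43}}{52} \left(- \frac{1}{35}\right) = \frac{1}{52} \cdot \frac{175650}{43} \left(- \frac{1}{35}\right) = \frac{87825}{1118} \left(- \frac{1}{35}\right) = - \frac{17565}{7826}$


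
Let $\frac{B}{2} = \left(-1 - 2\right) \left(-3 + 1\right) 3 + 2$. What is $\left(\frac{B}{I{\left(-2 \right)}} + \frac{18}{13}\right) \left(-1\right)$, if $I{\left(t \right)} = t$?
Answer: $\frac{242}{13} \approx 18.615$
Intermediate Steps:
$B = 40$ ($B = 2 \left(\left(-1 - 2\right) \left(-3 + 1\right) 3 + 2\right) = 2 \left(\left(-3\right) \left(-2\right) 3 + 2\right) = 2 \left(6 \cdot 3 + 2\right) = 2 \left(18 + 2\right) = 2 \cdot 20 = 40$)
$\left(\frac{B}{I{\left(-2 \right)}} + \frac{18}{13}\right) \left(-1\right) = \left(\frac{40}{-2} + \frac{18}{13}\right) \left(-1\right) = \left(40 \left(- \frac{1}{2}\right) + 18 \cdot \frac{1}{13}\right) \left(-1\right) = \left(-20 + \frac{18}{13}\right) \left(-1\right) = \left(- \frac{242}{13}\right) \left(-1\right) = \frac{242}{13}$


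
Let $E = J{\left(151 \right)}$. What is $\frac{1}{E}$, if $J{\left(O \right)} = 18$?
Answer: $\frac{1}{18} \approx 0.055556$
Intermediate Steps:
$E = 18$
$\frac{1}{E} = \frac{1}{18}$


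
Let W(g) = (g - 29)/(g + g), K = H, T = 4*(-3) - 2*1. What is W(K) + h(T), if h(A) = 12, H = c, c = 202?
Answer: 5021/404 ≈ 12.428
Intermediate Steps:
H = 202
T = -14 (T = -12 - 2 = -14)
K = 202
W(g) = (-29 + g)/(2*g) (W(g) = (-29 + g)/((2*g)) = (-29 + g)*(1/(2*g)) = (-29 + g)/(2*g))
W(K) + h(T) = (½)*(-29 + 202)/202 + 12 = (½)*(1/202)*173 + 12 = 173/404 + 12 = 5021/404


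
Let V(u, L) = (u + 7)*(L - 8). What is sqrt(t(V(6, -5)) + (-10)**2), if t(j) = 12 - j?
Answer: sqrt(281) ≈ 16.763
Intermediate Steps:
V(u, L) = (-8 + L)*(7 + u) (V(u, L) = (7 + u)*(-8 + L) = (-8 + L)*(7 + u))
sqrt(t(V(6, -5)) + (-10)**2) = sqrt((12 - (-56 - 8*6 + 7*(-5) - 5*6)) + (-10)**2) = sqrt((12 - (-56 - 48 - 35 - 30)) + 100) = sqrt((12 - 1*(-169)) + 100) = sqrt((12 + 169) + 100) = sqrt(181 + 100) = sqrt(281)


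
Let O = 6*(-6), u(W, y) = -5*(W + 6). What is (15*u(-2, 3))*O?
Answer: 10800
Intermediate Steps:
u(W, y) = -30 - 5*W (u(W, y) = -5*(6 + W) = -30 - 5*W)
O = -36
(15*u(-2, 3))*O = (15*(-30 - 5*(-2)))*(-36) = (15*(-30 + 10))*(-36) = (15*(-20))*(-36) = -300*(-36) = 10800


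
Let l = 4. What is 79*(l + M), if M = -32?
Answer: -2212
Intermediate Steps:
79*(l + M) = 79*(4 - 32) = 79*(-28) = -2212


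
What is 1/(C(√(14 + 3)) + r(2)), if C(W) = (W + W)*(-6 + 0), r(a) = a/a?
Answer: -1/2447 - 12*√17/2447 ≈ -0.020628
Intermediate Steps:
r(a) = 1
C(W) = -12*W (C(W) = (2*W)*(-6) = -12*W)
1/(C(√(14 + 3)) + r(2)) = 1/(-12*√(14 + 3) + 1) = 1/(-12*√17 + 1) = 1/(1 - 12*√17)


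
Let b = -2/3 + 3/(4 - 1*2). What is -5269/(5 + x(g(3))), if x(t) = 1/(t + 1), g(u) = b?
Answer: -57959/61 ≈ -950.15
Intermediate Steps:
b = ⅚ (b = -2*⅓ + 3/(4 - 2) = -⅔ + 3/2 = ⅚ ≈ 0.83333)
g(u) = ⅚
x(t) = 1/(1 + t)
-5269/(5 + x(g(3))) = -5269/(5 + 1/(1 + ⅚)) = -5269/(5 + 1/(11/6)) = -5269/(5 + 6/11) = -5269/61/11 = -5269*11/61 = -57959/61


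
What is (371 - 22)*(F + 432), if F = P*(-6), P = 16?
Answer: 117264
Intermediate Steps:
F = -96 (F = 16*(-6) = -96)
(371 - 22)*(F + 432) = (371 - 22)*(-96 + 432) = 349*336 = 117264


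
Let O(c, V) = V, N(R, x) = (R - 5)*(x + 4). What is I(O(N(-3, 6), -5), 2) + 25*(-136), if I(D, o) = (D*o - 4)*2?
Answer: -3428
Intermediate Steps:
N(R, x) = (-5 + R)*(4 + x)
I(D, o) = -8 + 2*D*o (I(D, o) = (-4 + D*o)*2 = -8 + 2*D*o)
I(O(N(-3, 6), -5), 2) + 25*(-136) = (-8 + 2*(-5)*2) + 25*(-136) = (-8 - 20) - 3400 = -28 - 3400 = -3428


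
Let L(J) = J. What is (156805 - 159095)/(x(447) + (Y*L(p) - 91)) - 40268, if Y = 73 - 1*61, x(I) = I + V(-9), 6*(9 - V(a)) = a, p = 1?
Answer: -30487456/757 ≈ -40274.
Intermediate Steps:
V(a) = 9 - a/6
x(I) = 21/2 + I (x(I) = I + (9 - 1/6*(-9)) = I + (9 + 3/2) = I + 21/2 = 21/2 + I)
Y = 12 (Y = 73 - 61 = 12)
(156805 - 159095)/(x(447) + (Y*L(p) - 91)) - 40268 = (156805 - 159095)/((21/2 + 447) + (12*1 - 91)) - 40268 = -2290/(915/2 + (12 - 91)) - 40268 = -2290/(915/2 - 79) - 40268 = -2290/757/2 - 40268 = -2290*2/757 - 40268 = -4580/757 - 40268 = -30487456/757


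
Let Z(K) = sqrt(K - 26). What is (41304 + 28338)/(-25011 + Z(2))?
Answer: -580605354/208516715 - 46428*I*sqrt(6)/208516715 ≈ -2.7845 - 0.0005454*I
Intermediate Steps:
Z(K) = sqrt(-26 + K)
(41304 + 28338)/(-25011 + Z(2)) = (41304 + 28338)/(-25011 + sqrt(-26 + 2)) = 69642/(-25011 + sqrt(-24)) = 69642/(-25011 + 2*I*sqrt(6))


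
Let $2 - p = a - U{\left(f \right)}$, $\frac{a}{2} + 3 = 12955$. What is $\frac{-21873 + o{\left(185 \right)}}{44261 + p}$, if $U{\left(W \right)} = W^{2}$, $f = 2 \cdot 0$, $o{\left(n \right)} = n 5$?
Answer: $- \frac{20948}{18359} \approx -1.141$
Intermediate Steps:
$o{\left(n \right)} = 5 n$
$f = 0$
$a = 25904$ ($a = -6 + 2 \cdot 12955 = -6 + 25910 = 25904$)
$p = -25902$ ($p = 2 - \left(25904 - 0^{2}\right) = 2 - \left(25904 - 0\right) = 2 - \left(25904 + 0\right) = 2 - 25904 = -25902$)
$\frac{-21873 + o{\left(185 \right)}}{44261 + p} = \frac{-21873 + 5 \cdot 185}{44261 - 25902} = \frac{-21873 + 925}{18359} = \left(-20948\right) \frac{1}{18359} = - \frac{20948}{18359}$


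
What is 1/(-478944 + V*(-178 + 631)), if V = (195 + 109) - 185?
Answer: -1/425037 ≈ -2.3527e-6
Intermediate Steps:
V = 119 (V = 304 - 185 = 119)
1/(-478944 + V*(-178 + 631)) = 1/(-478944 + 119*(-178 + 631)) = 1/(-478944 + 119*453) = 1/(-478944 + 53907) = 1/(-425037) = -1/425037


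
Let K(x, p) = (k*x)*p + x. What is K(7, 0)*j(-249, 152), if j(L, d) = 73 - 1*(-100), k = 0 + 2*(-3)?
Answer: 1211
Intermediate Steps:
k = -6 (k = 0 - 6 = -6)
K(x, p) = x - 6*p*x (K(x, p) = (-6*x)*p + x = -6*p*x + x = x - 6*p*x)
j(L, d) = 173 (j(L, d) = 73 + 100 = 173)
K(7, 0)*j(-249, 152) = (7*(1 - 6*0))*173 = (7*(1 + 0))*173 = (7*1)*173 = 7*173 = 1211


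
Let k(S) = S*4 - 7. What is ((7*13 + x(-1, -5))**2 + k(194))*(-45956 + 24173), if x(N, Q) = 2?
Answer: -205152294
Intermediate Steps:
k(S) = -7 + 4*S (k(S) = 4*S - 7 = -7 + 4*S)
((7*13 + x(-1, -5))**2 + k(194))*(-45956 + 24173) = ((7*13 + 2)**2 + (-7 + 4*194))*(-45956 + 24173) = ((91 + 2)**2 + (-7 + 776))*(-21783) = (93**2 + 769)*(-21783) = (8649 + 769)*(-21783) = 9418*(-21783) = -205152294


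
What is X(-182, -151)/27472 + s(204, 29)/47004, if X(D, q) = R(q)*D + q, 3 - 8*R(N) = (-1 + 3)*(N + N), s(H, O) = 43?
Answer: -655006295/1291293888 ≈ -0.50725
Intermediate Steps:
R(N) = 3/8 - N/2 (R(N) = 3/8 - (-1 + 3)*(N + N)/8 = 3/8 - 2*N/4 = 3/8 - N/2)
X(D, q) = q + D*(3/8 - q/2) (X(D, q) = (3/8 - q/2)*D + q = D*(3/8 - q/2) + q = q + D*(3/8 - q/2))
X(-182, -151)/27472 + s(204, 29)/47004 = (-151 - ⅛*(-182)*(-3 + 4*(-151)))/27472 + 43/47004 = (-151 - ⅛*(-182)*(-3 - 604))*(1/27472) + 43*(1/47004) = (-151 - ⅛*(-182)*(-607))*(1/27472) + 43/47004 = (-151 - 55237/4)*(1/27472) + 43/47004 = -55841/4*1/27472 + 43/47004 = -55841/109888 + 43/47004 = -655006295/1291293888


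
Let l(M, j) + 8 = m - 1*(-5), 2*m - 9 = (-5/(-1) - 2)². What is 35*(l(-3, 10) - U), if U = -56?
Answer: 2170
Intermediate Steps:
m = 9 (m = 9/2 + (-5/(-1) - 2)²/2 = 9/2 + (-5*(-1) - 2)²/2 = 9/2 + (5 - 2)²/2 = 9/2 + (½)*3² = 9/2 + (½)*9 = 9/2 + 9/2 = 9)
l(M, j) = 6 (l(M, j) = -8 + (9 - 1*(-5)) = -8 + (9 + 5) = -8 + 14 = 6)
35*(l(-3, 10) - U) = 35*(6 - 1*(-56)) = 35*(6 + 56) = 35*62 = 2170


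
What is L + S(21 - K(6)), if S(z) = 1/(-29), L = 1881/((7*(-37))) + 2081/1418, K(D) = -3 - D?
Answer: -62087353/10650598 ≈ -5.8295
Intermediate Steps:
L = -2128279/367262 (L = 1881/(-259) + 2081*(1/1418) = 1881*(-1/259) + 2081/1418 = -1881/259 + 2081/1418 = -2128279/367262 ≈ -5.7950)
S(z) = -1/29
L + S(21 - K(6)) = -2128279/367262 - 1/29 = -62087353/10650598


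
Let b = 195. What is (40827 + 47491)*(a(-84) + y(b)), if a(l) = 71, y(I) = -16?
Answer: 4857490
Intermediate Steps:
(40827 + 47491)*(a(-84) + y(b)) = (40827 + 47491)*(71 - 16) = 88318*55 = 4857490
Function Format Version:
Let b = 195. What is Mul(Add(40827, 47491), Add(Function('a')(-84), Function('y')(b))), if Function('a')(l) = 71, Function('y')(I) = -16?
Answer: 4857490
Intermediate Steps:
Mul(Add(40827, 47491), Add(Function('a')(-84), Function('y')(b))) = Mul(Add(40827, 47491), Add(71, -16)) = Mul(88318, 55) = 4857490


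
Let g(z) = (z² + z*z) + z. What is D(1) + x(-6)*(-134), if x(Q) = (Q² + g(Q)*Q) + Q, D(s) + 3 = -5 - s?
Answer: 49035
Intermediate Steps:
D(s) = -8 - s (D(s) = -3 + (-5 - s) = -8 - s)
g(z) = z + 2*z² (g(z) = (z² + z²) + z = 2*z² + z = z + 2*z²)
x(Q) = Q + Q² + Q²*(1 + 2*Q) (x(Q) = (Q² + (Q*(1 + 2*Q))*Q) + Q = (Q² + Q²*(1 + 2*Q)) + Q = Q + Q² + Q²*(1 + 2*Q))
D(1) + x(-6)*(-134) = (-8 - 1*1) - 6*(1 - 6 - 6*(1 + 2*(-6)))*(-134) = (-8 - 1) - 6*(1 - 6 - 6*(1 - 12))*(-134) = -9 - 6*(1 - 6 - 6*(-11))*(-134) = -9 - 6*(1 - 6 + 66)*(-134) = -9 - 6*61*(-134) = -9 - 366*(-134) = -9 + 49044 = 49035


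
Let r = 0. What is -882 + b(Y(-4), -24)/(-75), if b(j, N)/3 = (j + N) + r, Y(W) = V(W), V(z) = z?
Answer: -22022/25 ≈ -880.88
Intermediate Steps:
Y(W) = W
b(j, N) = 3*N + 3*j (b(j, N) = 3*((j + N) + 0) = 3*((N + j) + 0) = 3*(N + j) = 3*N + 3*j)
-882 + b(Y(-4), -24)/(-75) = -882 + (3*(-24) + 3*(-4))/(-75) = -882 + (-72 - 12)*(-1/75) = -882 - 84*(-1/75) = -882 + 28/25 = -22022/25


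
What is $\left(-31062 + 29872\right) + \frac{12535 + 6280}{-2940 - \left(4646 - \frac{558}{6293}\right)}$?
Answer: $- \frac{367269609}{307988} \approx -1192.5$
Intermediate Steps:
$\left(-31062 + 29872\right) + \frac{12535 + 6280}{-2940 - \left(4646 - \frac{558}{6293}\right)} = -1190 + \frac{18815}{-2940 + \left(-4646 + 558 \cdot \frac{1}{6293}\right)} = -1190 + \frac{18815}{-2940 + \left(-4646 + \frac{18}{203}\right)} = -1190 + \frac{18815}{-2940 - \frac{943120}{203}} = -1190 + \frac{18815}{- \frac{1539940}{203}} = -1190 + 18815 \left(- \frac{203}{1539940}\right) = -1190 - \frac{763889}{307988} = - \frac{367269609}{307988}$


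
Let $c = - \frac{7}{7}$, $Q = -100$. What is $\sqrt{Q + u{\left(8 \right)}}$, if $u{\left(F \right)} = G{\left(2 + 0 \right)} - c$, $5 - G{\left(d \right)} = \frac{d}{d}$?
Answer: $i \sqrt{95} \approx 9.7468 i$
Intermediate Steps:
$G{\left(d \right)} = 4$ ($G{\left(d \right)} = 5 - \frac{d}{d} = 5 - 1 = 4$)
$c = -1$ ($c = \left(-7\right) \frac{1}{7} = -1$)
$u{\left(F \right)} = 5$ ($u{\left(F \right)} = 4 - -1 = 4 + 1 = 5$)
$\sqrt{Q + u{\left(8 \right)}} = \sqrt{-100 + 5} = \sqrt{-95} = i \sqrt{95}$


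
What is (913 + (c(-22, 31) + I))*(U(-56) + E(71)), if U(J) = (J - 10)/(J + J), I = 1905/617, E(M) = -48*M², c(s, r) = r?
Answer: -1131155058825/4936 ≈ -2.2916e+8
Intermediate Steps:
I = 1905/617 (I = 1905*(1/617) = 1905/617 ≈ 3.0875)
U(J) = (-10 + J)/(2*J) (U(J) = (-10 + J)/((2*J)) = (-10 + J)*(1/(2*J)) = (-10 + J)/(2*J))
(913 + (c(-22, 31) + I))*(U(-56) + E(71)) = (913 + (31 + 1905/617))*((½)*(-10 - 56)/(-56) - 48*71²) = (913 + 21032/617)*((½)*(-1/56)*(-66) - 48*5041) = 584353*(33/56 - 241968)/617 = (584353/617)*(-13550175/56) = -1131155058825/4936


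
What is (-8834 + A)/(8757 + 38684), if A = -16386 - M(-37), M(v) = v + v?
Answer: -25146/47441 ≈ -0.53005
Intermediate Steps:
M(v) = 2*v
A = -16312 (A = -16386 - 2*(-37) = -16386 - 1*(-74) = -16386 + 74 = -16312)
(-8834 + A)/(8757 + 38684) = (-8834 - 16312)/(8757 + 38684) = -25146/47441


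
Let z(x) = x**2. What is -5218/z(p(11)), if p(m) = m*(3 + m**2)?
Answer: -2609/930248 ≈ -0.0028046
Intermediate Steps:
-5218/z(p(11)) = -5218*1/(121*(3 + 11**2)**2) = -5218*1/(121*(3 + 121)**2) = -5218/((11*124)**2) = -5218/(1364**2) = -5218/1860496 = -5218*1/1860496 = -2609/930248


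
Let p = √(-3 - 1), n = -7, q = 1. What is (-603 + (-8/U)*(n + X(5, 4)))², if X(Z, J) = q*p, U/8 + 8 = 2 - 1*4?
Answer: 7289073/20 - 6037*I/25 ≈ 3.6445e+5 - 241.48*I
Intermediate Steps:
U = -80 (U = -64 + 8*(2 - 1*4) = -64 + 8*(2 - 4) = -64 + 8*(-2) = -64 - 16 = -80)
p = 2*I (p = √(-4) = 2*I ≈ 2.0*I)
X(Z, J) = 2*I (X(Z, J) = 1*(2*I) = 2*I)
(-603 + (-8/U)*(n + X(5, 4)))² = (-603 + (-8/(-80))*(-7 + 2*I))² = (-603 + (-8*(-1/80))*(-7 + 2*I))² = (-603 + (-7 + 2*I)/10)² = (-603 + (-7/10 + I/5))² = (-6037/10 + I/5)²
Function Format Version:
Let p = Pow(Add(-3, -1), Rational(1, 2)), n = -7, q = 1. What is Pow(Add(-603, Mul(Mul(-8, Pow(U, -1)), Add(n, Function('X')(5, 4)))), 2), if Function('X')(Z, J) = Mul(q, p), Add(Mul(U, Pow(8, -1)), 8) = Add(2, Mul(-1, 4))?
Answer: Add(Rational(7289073, 20), Mul(Rational(-6037, 25), I)) ≈ Add(3.6445e+5, Mul(-241.48, I))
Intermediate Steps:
U = -80 (U = Add(-64, Mul(8, Add(2, Mul(-1, 4)))) = Add(-64, Mul(8, Add(2, -4))) = Add(-64, Mul(8, -2)) = Add(-64, -16) = -80)
p = Mul(2, I) (p = Pow(-4, Rational(1, 2)) = Mul(2, I) ≈ Mul(2.0000, I))
Function('X')(Z, J) = Mul(2, I) (Function('X')(Z, J) = Mul(1, Mul(2, I)) = Mul(2, I))
Pow(Add(-603, Mul(Mul(-8, Pow(U, -1)), Add(n, Function('X')(5, 4)))), 2) = Pow(Add(-603, Mul(Mul(-8, Pow(-80, -1)), Add(-7, Mul(2, I)))), 2) = Pow(Add(-603, Mul(Mul(-8, Rational(-1, 80)), Add(-7, Mul(2, I)))), 2) = Pow(Add(-603, Mul(Rational(1, 10), Add(-7, Mul(2, I)))), 2) = Pow(Add(-603, Add(Rational(-7, 10), Mul(Rational(1, 5), I))), 2) = Pow(Add(Rational(-6037, 10), Mul(Rational(1, 5), I)), 2)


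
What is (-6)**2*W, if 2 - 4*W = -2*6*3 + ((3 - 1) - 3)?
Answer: 351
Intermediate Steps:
W = 39/4 (W = 1/2 - (-2*6*3 + ((3 - 1) - 3))/4 = 1/2 - (-12*3 + (2 - 3))/4 = 1/2 - (-36 - 1)/4 = 1/2 - 1/4*(-37) = 1/2 + 37/4 = 39/4 ≈ 9.7500)
(-6)**2*W = (-6)**2*(39/4) = 36*(39/4) = 351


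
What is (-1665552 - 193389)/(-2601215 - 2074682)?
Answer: 1858941/4675897 ≈ 0.39756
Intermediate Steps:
(-1665552 - 193389)/(-2601215 - 2074682) = -1858941/(-4675897) = -1858941*(-1/4675897) = 1858941/4675897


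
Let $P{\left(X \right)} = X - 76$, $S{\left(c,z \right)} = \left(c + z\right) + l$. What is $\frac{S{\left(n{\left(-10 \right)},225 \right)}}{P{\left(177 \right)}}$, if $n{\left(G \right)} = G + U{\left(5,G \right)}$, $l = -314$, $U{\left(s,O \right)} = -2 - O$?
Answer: $- \frac{91}{101} \approx -0.90099$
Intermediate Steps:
$n{\left(G \right)} = -2$ ($n{\left(G \right)} = G - \left(2 + G\right) = -2$)
$S{\left(c,z \right)} = -314 + c + z$ ($S{\left(c,z \right)} = \left(c + z\right) - 314 = -314 + c + z$)
$P{\left(X \right)} = -76 + X$
$\frac{S{\left(n{\left(-10 \right)},225 \right)}}{P{\left(177 \right)}} = \frac{-314 - 2 + 225}{-76 + 177} = - \frac{91}{101}$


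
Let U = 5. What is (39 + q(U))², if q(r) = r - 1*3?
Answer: 1681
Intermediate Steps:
q(r) = -3 + r (q(r) = r - 3 = -3 + r)
(39 + q(U))² = (39 + (-3 + 5))² = (39 + 2)² = 41² = 1681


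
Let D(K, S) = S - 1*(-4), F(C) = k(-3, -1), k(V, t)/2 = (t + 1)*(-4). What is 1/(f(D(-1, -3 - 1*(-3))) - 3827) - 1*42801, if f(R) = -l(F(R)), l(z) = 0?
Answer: -163799428/3827 ≈ -42801.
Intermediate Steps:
k(V, t) = -8 - 8*t (k(V, t) = 2*((t + 1)*(-4)) = 2*((1 + t)*(-4)) = 2*(-4 - 4*t) = -8 - 8*t)
F(C) = 0 (F(C) = -8 - 8*(-1) = -8 + 8 = 0)
D(K, S) = 4 + S (D(K, S) = S + 4 = 4 + S)
f(R) = 0 (f(R) = -1*0 = 0)
1/(f(D(-1, -3 - 1*(-3))) - 3827) - 1*42801 = 1/(0 - 3827) - 1*42801 = 1/(-3827) - 42801 = -1/3827 - 42801 = -163799428/3827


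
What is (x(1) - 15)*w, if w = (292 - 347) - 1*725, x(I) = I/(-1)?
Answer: 12480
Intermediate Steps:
x(I) = -I (x(I) = I*(-1) = -I)
w = -780 (w = -55 - 725 = -780)
(x(1) - 15)*w = (-1*1 - 15)*(-780) = (-1 - 15)*(-780) = -16*(-780) = 12480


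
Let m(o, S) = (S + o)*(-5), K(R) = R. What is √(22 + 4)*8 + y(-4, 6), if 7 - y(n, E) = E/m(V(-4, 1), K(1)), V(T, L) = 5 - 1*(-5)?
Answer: 391/55 + 8*√26 ≈ 47.901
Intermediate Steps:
V(T, L) = 10 (V(T, L) = 5 + 5 = 10)
m(o, S) = -5*S - 5*o
y(n, E) = 7 + E/55 (y(n, E) = 7 - E/(-5*1 - 5*10) = 7 - E/(-5 - 50) = 7 - E/(-55) = 7 - E*(-1)/55 = 7 - (-1)*E/55 = 7 + E/55)
√(22 + 4)*8 + y(-4, 6) = √(22 + 4)*8 + (7 + (1/55)*6) = √26*8 + (7 + 6/55) = 8*√26 + 391/55 = 391/55 + 8*√26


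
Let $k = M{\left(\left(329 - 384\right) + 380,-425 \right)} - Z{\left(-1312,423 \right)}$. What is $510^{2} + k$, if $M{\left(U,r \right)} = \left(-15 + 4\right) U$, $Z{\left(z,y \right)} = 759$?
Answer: $255766$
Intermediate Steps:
$M{\left(U,r \right)} = - 11 U$
$k = -4334$ ($k = - 11 \left(\left(329 - 384\right) + 380\right) - 759 = - 11 \left(-55 + 380\right) - 759 = \left(-11\right) 325 - 759 = -3575 - 759 = -4334$)
$510^{2} + k = 510^{2} - 4334 = 260100 - 4334 = 255766$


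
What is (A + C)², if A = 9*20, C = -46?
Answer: 17956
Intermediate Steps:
A = 180
(A + C)² = (180 - 46)² = 134² = 17956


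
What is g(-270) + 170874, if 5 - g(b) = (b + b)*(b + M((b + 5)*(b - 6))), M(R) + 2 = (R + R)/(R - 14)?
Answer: 916971037/36563 ≈ 25079.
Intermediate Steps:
M(R) = -2 + 2*R/(-14 + R) (M(R) = -2 + (R + R)/(R - 14) = -2 + (2*R)/(-14 + R) = -2 + 2*R/(-14 + R))
g(b) = 5 - 2*b*(b + 28/(-14 + (-6 + b)*(5 + b))) (g(b) = 5 - (b + b)*(b + 28/(-14 + (b + 5)*(b - 6))) = 5 - 2*b*(b + 28/(-14 + (5 + b)*(-6 + b))) = 5 - 2*b*(b + 28/(-14 + (-6 + b)*(5 + b))))
g(-270) + 170874 = (56*(-270) + (5 - 2*(-270)²)*(44 - 270 - 1*(-270)²))/(44 - 270 - 1*(-270)²) + 170874 = (-15120 + (5 - 2*72900)*(44 - 270 - 1*72900))/(44 - 270 - 1*72900) + 170874 = (-15120 + (5 - 145800)*(44 - 270 - 72900))/(44 - 270 - 72900) + 170874 = (-15120 - 145795*(-73126))/(-73126) + 170874 = -(-15120 + 10661405170)/73126 + 170874 = -1/73126*10661390050 + 170874 = -5330695025/36563 + 170874 = 916971037/36563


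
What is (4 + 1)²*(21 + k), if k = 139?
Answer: 4000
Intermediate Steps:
(4 + 1)²*(21 + k) = (4 + 1)²*(21 + 139) = 5²*160 = 25*160 = 4000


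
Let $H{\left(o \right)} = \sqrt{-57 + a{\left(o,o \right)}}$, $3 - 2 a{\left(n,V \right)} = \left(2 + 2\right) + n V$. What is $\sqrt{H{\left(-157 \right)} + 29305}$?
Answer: $\sqrt{29305 + i \sqrt{12382}} \approx 171.19 + 0.325 i$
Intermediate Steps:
$a{\left(n,V \right)} = - \frac{1}{2} - \frac{V n}{2}$ ($a{\left(n,V \right)} = \frac{3}{2} - \frac{\left(2 + 2\right) + n V}{2} = \frac{3}{2} - \frac{4 + V n}{2} = \frac{3}{2} - \left(2 + \frac{V n}{2}\right) = - \frac{1}{2} - \frac{V n}{2}$)
$H{\left(o \right)} = \sqrt{- \frac{115}{2} - \frac{o^{2}}{2}}$ ($H{\left(o \right)} = \sqrt{-57 - \left(\frac{1}{2} + \frac{o o}{2}\right)} = \sqrt{-57 - \left(\frac{1}{2} + \frac{o^{2}}{2}\right)} = \sqrt{- \frac{115}{2} - \frac{o^{2}}{2}}$)
$\sqrt{H{\left(-157 \right)} + 29305} = \sqrt{\frac{\sqrt{-230 - 2 \left(-157\right)^{2}}}{2} + 29305} = \sqrt{\frac{\sqrt{-230 - 49298}}{2} + 29305} = \sqrt{\frac{\sqrt{-49528}}{2} + 29305} = \sqrt{\frac{2 i \sqrt{12382}}{2} + 29305} = \sqrt{i \sqrt{12382} + 29305} = \sqrt{29305 + i \sqrt{12382}}$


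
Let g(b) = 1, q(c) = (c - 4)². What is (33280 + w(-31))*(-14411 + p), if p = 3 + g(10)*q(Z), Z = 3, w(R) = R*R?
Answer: -493310087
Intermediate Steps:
w(R) = R²
q(c) = (-4 + c)²
p = 4 (p = 3 + 1*(-4 + 3)² = 3 + 1*(-1)² = 3 + 1*1 = 3 + 1 = 4)
(33280 + w(-31))*(-14411 + p) = (33280 + (-31)²)*(-14411 + 4) = (33280 + 961)*(-14407) = 34241*(-14407) = -493310087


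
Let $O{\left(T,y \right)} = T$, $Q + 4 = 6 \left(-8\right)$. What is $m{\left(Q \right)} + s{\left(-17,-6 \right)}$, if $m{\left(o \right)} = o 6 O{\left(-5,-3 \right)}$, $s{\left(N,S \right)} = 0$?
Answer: $1560$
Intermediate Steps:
$Q = -52$ ($Q = -4 + 6 \left(-8\right) = -4 - 48 = -52$)
$m{\left(o \right)} = - 30 o$ ($m{\left(o \right)} = o 6 \left(-5\right) = 6 o \left(-5\right) = - 30 o$)
$m{\left(Q \right)} + s{\left(-17,-6 \right)} = \left(-30\right) \left(-52\right) + 0 = 1560 + 0 = 1560$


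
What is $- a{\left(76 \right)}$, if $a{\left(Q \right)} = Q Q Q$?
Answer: $-438976$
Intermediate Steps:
$a{\left(Q \right)} = Q^{3}$ ($a{\left(Q \right)} = Q^{2} Q = Q^{3}$)
$- a{\left(76 \right)} = - 76^{3} = \left(-1\right) 438976 = -438976$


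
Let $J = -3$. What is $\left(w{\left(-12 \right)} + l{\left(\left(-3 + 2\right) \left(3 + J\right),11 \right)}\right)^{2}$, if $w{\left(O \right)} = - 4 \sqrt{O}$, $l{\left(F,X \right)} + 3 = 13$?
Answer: $-92 - 160 i \sqrt{3} \approx -92.0 - 277.13 i$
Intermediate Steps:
$l{\left(F,X \right)} = 10$ ($l{\left(F,X \right)} = -3 + 13 = 10$)
$\left(w{\left(-12 \right)} + l{\left(\left(-3 + 2\right) \left(3 + J\right),11 \right)}\right)^{2} = \left(- 4 \sqrt{-12} + 10\right)^{2} = \left(- 4 \cdot 2 i \sqrt{3} + 10\right)^{2} = \left(- 8 i \sqrt{3} + 10\right)^{2} = \left(10 - 8 i \sqrt{3}\right)^{2}$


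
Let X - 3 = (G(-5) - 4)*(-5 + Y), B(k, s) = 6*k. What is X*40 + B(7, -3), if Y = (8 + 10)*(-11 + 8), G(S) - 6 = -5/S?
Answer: -6918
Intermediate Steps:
G(S) = 6 - 5/S
Y = -54 (Y = 18*(-3) = -54)
X = -174 (X = 3 + ((6 - 5/(-5)) - 4)*(-5 - 54) = 3 + ((6 - 5*(-1/5)) - 4)*(-59) = 3 + ((6 + 1) - 4)*(-59) = 3 + (7 - 4)*(-59) = 3 + 3*(-59) = 3 - 177 = -174)
X*40 + B(7, -3) = -174*40 + 6*7 = -6960 + 42 = -6918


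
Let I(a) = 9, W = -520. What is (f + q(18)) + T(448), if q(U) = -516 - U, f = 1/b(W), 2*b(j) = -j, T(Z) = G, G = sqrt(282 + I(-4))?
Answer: -138839/260 + sqrt(291) ≈ -516.94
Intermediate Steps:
G = sqrt(291) (G = sqrt(282 + 9) = sqrt(291) ≈ 17.059)
T(Z) = sqrt(291)
b(j) = -j/2 (b(j) = (-j)/2 = -j/2)
f = 1/260 (f = 1/(-1/2*(-520)) = 1/260 ≈ 0.0038462)
(f + q(18)) + T(448) = (1/260 + (-516 - 1*18)) + sqrt(291) = (1/260 + (-516 - 18)) + sqrt(291) = (1/260 - 534) + sqrt(291) = -138839/260 + sqrt(291)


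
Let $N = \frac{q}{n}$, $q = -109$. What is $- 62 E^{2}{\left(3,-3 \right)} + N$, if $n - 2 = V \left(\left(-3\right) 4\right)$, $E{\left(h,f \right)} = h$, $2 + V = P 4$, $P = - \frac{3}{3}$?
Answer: $- \frac{41401}{74} \approx -559.47$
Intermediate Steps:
$P = -1$ ($P = \left(-3\right) \frac{1}{3} = -1$)
$V = -6$ ($V = -2 - 4 = -6$)
$n = 74$ ($n = 2 - 6 \left(\left(-3\right) 4\right) = 2 - -72 = 2 + 72 = 74$)
$N = - \frac{109}{74} \approx -1.473$
$- 62 E^{2}{\left(3,-3 \right)} + N = - 62 \cdot 3^{2} - \frac{109}{74} = \left(-62\right) 9 - \frac{109}{74} = -558 - \frac{109}{74} = - \frac{41401}{74}$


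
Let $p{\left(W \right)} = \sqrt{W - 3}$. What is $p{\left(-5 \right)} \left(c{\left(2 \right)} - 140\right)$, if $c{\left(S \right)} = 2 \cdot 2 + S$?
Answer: $- 268 i \sqrt{2} \approx - 379.01 i$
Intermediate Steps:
$c{\left(S \right)} = 4 + S$
$p{\left(W \right)} = \sqrt{-3 + W}$
$p{\left(-5 \right)} \left(c{\left(2 \right)} - 140\right) = \sqrt{-3 - 5} \left(\left(4 + 2\right) - 140\right) = \sqrt{-8} \left(6 - 140\right) = 2 i \sqrt{2} \left(-134\right) = - 268 i \sqrt{2}$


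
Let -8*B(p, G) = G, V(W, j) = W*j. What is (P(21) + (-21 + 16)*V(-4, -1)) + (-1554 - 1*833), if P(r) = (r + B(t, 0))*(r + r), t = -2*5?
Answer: -1525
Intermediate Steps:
t = -10
B(p, G) = -G/8
P(r) = 2*r² (P(r) = (r - ⅛*0)*(r + r) = (r + 0)*(2*r) = r*(2*r) = 2*r²)
(P(21) + (-21 + 16)*V(-4, -1)) + (-1554 - 1*833) = (2*21² + (-21 + 16)*(-4*(-1))) + (-1554 - 1*833) = (2*441 - 5*4) + (-1554 - 833) = (882 - 20) - 2387 = 862 - 2387 = -1525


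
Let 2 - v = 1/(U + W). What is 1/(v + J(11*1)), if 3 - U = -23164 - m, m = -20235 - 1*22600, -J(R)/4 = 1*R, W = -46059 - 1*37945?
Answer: -103672/4354223 ≈ -0.023810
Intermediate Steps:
W = -84004 (W = -46059 - 37945 = -84004)
J(R) = -4*R
m = -42835 (m = -20235 - 22600 = -42835)
U = -19668 (U = 3 - (-23164 - 1*(-42835)) = 3 - (-23164 + 42835) = 3 - 1*19671 = 3 - 19671 = -19668)
v = 207345/103672 (v = 2 - 1/(-19668 - 84004) = 2 - 1/(-103672) = 2 - 1*(-1/103672) = 2 + 1/103672 = 207345/103672 ≈ 2.0000)
1/(v + J(11*1)) = 1/(207345/103672 - 44) = 1/(-4354223/103672) = -103672/4354223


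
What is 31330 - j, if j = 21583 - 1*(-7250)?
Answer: 2497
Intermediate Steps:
j = 28833 (j = 21583 + 7250 = 28833)
31330 - j = 31330 - 1*28833 = 31330 - 28833 = 2497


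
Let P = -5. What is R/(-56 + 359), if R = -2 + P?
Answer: -7/303 ≈ -0.023102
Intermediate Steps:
R = -7 (R = -2 - 5 = -7)
R/(-56 + 359) = -7/(-56 + 359) = -7/303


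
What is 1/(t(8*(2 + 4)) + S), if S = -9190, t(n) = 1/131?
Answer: -131/1203889 ≈ -0.00010881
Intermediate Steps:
t(n) = 1/131
1/(t(8*(2 + 4)) + S) = 1/(1/131 - 9190) = 1/(-1203889/131) = -131/1203889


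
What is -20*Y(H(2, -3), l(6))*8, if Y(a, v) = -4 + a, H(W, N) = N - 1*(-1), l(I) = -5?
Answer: 960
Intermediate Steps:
H(W, N) = 1 + N (H(W, N) = N + 1 = 1 + N)
-20*Y(H(2, -3), l(6))*8 = -20*(-4 + (1 - 3))*8 = -20*(-4 - 2)*8 = -20*(-6)*8 = 120*8 = 960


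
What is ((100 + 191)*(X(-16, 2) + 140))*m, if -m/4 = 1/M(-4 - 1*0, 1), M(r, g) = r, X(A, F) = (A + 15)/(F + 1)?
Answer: 40643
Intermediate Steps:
X(A, F) = (15 + A)/(1 + F)
m = 1 (m = -4/(-4 - 1*0) = -4/(-4 + 0) = -4/(-4) = -4*(-1/4) = 1)
((100 + 191)*(X(-16, 2) + 140))*m = ((100 + 191)*((15 - 16)/(1 + 2) + 140))*1 = (291*(-1/3 + 140))*1 = (291*(419/3))*1 = 40643*1 = 40643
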